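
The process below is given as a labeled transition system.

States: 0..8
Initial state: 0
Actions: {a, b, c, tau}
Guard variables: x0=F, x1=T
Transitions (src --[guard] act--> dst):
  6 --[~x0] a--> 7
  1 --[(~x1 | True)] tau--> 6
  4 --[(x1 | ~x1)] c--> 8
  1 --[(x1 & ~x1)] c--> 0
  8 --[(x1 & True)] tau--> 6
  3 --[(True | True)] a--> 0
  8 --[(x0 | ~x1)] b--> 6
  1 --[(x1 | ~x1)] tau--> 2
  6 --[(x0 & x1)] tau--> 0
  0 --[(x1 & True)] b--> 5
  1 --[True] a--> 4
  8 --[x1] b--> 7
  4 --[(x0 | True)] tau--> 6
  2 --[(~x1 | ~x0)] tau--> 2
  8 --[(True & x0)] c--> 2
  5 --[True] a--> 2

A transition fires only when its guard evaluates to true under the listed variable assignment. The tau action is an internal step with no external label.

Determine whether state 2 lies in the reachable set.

Answer: REACHABLE

Trace:
Guard filter leaves 12 enabled edge(s).
Layer 0: {0}
Layer 1: {5}  total {0,5}
Layer 2: {2}  total {0,2,5}
Reach set: {0,2,5}
Path to 2: b·a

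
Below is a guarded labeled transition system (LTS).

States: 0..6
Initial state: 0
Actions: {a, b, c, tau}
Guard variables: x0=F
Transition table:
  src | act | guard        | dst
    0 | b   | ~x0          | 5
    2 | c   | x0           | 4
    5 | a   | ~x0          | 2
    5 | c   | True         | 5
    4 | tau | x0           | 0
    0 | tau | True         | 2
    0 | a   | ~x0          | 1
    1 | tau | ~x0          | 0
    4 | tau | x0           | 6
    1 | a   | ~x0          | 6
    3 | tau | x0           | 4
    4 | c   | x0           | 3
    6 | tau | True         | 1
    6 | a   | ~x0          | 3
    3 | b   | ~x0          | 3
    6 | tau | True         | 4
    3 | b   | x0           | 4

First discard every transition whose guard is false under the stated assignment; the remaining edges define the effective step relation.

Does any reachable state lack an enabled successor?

R = {0,1,2,3,4,5,6}
  0: a→1  b→5  tau→2  [3 out]
  1: a→6  tau→0  [2 out]
  2: ∅  [no exit]
  3: b→3  [1 out]
  4: ∅  [no exit]
  5: a→2  c→5  [2 out]
  6: a→3  tau→1  tau→4  [3 out]
trace reaching 2: tau

Answer: DEADLOCK at state 2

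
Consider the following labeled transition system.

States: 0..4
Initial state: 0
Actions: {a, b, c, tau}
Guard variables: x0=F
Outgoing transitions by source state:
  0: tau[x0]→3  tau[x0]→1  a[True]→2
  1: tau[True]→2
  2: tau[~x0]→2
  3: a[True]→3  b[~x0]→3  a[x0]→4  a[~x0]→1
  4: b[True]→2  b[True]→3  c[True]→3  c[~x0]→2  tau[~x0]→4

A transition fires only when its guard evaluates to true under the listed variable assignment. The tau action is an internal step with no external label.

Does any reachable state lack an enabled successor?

Reach set: {0,2}
  0: a→2  [1 out]
  2: tau→2  [1 out]

Answer: DEADLOCK-FREE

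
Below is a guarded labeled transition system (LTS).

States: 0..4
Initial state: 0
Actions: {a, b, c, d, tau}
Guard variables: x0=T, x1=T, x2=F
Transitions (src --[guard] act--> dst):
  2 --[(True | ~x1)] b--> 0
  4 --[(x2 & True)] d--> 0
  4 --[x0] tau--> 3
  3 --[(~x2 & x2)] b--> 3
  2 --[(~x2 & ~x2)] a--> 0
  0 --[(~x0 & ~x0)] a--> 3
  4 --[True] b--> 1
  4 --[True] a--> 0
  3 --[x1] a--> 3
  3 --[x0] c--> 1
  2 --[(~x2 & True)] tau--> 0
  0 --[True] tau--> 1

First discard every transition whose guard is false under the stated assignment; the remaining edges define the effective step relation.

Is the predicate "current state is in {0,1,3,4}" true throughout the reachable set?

Inv-set: {0,1,3,4}
Reach set: {0,1}
  0: safe
  1: safe

Answer: INVARIANT HOLDS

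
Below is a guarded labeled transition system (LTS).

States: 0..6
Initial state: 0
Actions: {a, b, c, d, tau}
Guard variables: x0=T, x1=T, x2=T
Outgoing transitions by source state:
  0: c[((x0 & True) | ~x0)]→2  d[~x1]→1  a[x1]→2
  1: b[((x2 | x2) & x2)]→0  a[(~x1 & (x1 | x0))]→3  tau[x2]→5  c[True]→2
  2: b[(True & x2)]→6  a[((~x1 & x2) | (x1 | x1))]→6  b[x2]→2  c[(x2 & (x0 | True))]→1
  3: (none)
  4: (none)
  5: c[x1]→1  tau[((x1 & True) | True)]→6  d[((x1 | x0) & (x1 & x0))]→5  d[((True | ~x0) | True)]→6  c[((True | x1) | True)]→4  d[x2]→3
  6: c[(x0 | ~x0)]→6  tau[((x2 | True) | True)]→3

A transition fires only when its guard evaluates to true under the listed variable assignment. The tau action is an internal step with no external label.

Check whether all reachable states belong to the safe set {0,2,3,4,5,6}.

Allowed set {0,2,3,4,5,6}
Reachable = {0,1,2,3,4,5,6}
  0: safe
  1: ✗ unsafe
  2: safe
  3: safe
  4: safe
  5: safe
  6: safe
reach 1 via c·c — violates

Answer: INVARIANT VIOLATED at state 1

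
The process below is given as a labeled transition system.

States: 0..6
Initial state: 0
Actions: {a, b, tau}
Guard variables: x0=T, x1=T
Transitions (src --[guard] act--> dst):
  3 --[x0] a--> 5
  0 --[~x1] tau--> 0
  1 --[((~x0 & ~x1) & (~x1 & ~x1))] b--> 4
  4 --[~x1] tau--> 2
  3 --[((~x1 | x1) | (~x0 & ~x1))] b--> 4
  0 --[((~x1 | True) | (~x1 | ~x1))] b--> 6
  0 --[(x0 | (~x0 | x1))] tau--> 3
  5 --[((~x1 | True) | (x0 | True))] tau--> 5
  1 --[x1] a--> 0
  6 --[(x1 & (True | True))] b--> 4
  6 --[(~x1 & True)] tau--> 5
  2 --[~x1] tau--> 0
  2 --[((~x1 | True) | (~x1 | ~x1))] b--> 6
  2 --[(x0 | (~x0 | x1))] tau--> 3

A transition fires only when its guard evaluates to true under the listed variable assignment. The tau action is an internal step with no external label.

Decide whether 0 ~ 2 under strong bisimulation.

Refine partition for ~:
  round 0: {{0,1,2,3,4,5,6}}
  round 1: {{0,2},{1},{3},{4},{5},{6}}
stable after 2 split(s): 6 block(s)
0∈{0,2}, 2∈{0,2}

Answer: BISIMILAR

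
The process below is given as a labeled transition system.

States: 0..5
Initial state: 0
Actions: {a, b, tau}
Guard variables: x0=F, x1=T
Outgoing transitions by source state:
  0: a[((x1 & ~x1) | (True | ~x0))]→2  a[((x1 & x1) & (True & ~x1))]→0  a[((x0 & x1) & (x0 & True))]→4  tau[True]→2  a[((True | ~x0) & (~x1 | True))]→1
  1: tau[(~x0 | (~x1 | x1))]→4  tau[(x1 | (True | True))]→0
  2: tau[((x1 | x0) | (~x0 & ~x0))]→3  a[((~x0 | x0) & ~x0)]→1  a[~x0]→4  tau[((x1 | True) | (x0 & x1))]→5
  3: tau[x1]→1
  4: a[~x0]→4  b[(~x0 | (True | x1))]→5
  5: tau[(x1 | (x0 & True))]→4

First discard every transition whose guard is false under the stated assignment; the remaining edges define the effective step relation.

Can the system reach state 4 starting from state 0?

Answer: REACHABLE

Analysis:
13 transition(s) survive guard evaluation.
Layer 0: {0}
Layer 1: {1,2}  cumulative {0,1,2}
Layer 2: {3,4,5}  cumulative {0,1,2,3,4,5}
Reach set: {0,1,2,3,4,5}
trace reaching 4: a·tau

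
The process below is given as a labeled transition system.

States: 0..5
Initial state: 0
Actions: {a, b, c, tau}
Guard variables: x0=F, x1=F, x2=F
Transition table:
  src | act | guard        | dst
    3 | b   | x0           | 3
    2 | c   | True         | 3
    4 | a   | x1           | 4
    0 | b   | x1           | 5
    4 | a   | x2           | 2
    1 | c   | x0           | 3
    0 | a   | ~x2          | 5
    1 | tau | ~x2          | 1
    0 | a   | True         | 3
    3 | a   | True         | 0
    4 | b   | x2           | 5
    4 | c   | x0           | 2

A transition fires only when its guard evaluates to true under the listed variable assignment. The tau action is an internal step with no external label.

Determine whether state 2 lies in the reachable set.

Answer: UNREACHABLE

Trace:
5 transition(s) survive guard evaluation.
L0 = {0}
L1 = {3,5}  cumulative {0,3,5}
R = {0,3,5}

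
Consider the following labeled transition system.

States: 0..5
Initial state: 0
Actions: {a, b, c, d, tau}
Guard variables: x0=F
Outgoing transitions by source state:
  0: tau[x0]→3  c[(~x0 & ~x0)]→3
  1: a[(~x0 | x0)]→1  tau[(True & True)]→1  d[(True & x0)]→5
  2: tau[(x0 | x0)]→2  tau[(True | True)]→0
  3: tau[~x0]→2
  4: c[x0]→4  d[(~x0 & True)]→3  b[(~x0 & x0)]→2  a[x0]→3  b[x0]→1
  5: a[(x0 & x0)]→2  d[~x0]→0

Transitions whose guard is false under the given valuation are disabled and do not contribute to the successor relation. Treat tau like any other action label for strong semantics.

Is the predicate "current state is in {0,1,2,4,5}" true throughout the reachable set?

Answer: INVARIANT VIOLATED at state 3

Working:
Allowed set {0,1,2,4,5}
Reach set: {0,2,3}
  0: ✓
  2: ✓
  3: outside
witness against invariant: c → 3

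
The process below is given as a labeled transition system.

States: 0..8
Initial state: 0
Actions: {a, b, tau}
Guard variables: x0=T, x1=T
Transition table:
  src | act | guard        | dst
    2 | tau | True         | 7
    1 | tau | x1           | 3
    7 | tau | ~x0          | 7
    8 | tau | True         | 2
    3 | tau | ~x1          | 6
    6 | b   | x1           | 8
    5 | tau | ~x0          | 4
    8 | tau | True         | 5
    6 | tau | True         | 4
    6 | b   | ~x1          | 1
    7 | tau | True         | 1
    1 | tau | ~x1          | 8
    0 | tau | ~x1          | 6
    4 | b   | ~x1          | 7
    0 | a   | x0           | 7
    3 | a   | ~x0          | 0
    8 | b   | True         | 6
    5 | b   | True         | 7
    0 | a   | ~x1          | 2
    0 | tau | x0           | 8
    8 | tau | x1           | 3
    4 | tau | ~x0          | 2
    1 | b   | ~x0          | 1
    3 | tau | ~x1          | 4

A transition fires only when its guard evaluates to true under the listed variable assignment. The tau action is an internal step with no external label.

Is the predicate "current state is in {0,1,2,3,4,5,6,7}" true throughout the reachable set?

Inv-set: {0,1,2,3,4,5,6,7}
R = {0,1,2,3,4,5,6,7,8}
  0: safe
  1: safe
  2: safe
  3: safe
  4: safe
  5: safe
  6: safe
  7: safe
  8: ✗ unsafe
witness against invariant: tau → 8

Answer: INVARIANT VIOLATED at state 8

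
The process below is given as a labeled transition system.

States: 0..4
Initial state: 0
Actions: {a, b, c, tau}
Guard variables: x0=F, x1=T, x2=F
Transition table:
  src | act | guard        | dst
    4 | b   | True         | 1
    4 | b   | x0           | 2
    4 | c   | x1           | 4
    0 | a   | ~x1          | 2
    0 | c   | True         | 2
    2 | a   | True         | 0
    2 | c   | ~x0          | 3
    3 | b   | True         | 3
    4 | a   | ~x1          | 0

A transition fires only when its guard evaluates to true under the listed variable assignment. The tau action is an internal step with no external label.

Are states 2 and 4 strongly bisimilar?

Answer: NOT BISIMILAR

Analysis:
Compute ~ classes (split until stable):
  π0 = {{0,1,2,3,4}}
  π1 = {{0},{1},{2},{3},{4}}
stable after 2 split(s): 5 block(s)
class of 2: {2}; class of 4: {4}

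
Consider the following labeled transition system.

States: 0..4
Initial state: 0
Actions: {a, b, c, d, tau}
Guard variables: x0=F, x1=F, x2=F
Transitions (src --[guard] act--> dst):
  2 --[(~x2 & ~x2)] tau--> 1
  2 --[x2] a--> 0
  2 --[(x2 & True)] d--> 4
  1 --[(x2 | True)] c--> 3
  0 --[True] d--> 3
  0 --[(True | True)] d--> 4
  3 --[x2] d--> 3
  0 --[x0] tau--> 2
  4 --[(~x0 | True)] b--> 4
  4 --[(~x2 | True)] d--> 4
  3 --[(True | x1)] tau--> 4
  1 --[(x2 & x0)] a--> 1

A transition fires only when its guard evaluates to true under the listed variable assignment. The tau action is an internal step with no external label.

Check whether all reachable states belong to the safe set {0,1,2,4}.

Inv-set: {0,1,2,4}
Reach set: {0,3,4}
  0: safe
  3: VIOLATES
  4: safe
witness against invariant: d → 3

Answer: INVARIANT VIOLATED at state 3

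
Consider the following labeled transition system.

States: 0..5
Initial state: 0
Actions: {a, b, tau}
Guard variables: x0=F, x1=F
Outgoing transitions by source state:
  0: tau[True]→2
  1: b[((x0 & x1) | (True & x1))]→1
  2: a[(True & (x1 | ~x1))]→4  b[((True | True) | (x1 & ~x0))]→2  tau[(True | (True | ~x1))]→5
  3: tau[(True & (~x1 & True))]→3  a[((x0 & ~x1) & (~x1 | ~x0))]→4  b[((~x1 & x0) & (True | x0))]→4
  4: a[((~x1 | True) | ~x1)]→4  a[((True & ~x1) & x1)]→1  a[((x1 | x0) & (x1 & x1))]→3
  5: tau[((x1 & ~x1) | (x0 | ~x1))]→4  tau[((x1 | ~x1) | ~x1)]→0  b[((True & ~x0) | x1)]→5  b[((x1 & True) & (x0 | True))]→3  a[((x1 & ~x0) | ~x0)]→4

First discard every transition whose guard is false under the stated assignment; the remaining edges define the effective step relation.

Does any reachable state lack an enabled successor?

Answer: DEADLOCK-FREE

Analysis:
Reachable = {0,2,4,5}
  0: tau→2  [1 exit(s)]
  2: a→4  b→2  tau→5  [3 exit(s)]
  4: a→4  [1 exit(s)]
  5: a→4  b→5  tau→0  tau→4  [4 exit(s)]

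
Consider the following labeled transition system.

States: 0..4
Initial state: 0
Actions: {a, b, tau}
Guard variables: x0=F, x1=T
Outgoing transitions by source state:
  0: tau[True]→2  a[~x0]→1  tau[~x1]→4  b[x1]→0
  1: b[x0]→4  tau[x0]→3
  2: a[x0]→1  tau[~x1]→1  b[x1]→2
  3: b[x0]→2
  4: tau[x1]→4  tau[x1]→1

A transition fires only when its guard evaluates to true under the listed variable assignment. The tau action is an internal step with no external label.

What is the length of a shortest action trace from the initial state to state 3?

BFS to 3:
  L0 = {0}
  L1 = {1,2}
3 never appears.

Answer: UNREACHABLE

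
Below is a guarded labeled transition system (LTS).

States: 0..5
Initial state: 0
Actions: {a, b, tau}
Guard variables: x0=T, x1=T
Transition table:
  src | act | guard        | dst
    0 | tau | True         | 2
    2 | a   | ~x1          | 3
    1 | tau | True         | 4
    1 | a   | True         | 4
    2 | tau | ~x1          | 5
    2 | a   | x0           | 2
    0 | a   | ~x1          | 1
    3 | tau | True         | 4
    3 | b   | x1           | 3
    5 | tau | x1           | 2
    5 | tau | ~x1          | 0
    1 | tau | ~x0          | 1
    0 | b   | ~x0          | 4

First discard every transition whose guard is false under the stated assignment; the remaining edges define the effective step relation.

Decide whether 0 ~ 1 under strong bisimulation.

Answer: NOT BISIMILAR

Working:
Compute ~ classes (split until stable):
  P[0] = {{0,1,2,3,4,5}}
  P[1] = {{0,5},{1},{2},{3},{4}}
Fixed point at round 2; 5 class(es).
0∈{0,5}, 1∈{1}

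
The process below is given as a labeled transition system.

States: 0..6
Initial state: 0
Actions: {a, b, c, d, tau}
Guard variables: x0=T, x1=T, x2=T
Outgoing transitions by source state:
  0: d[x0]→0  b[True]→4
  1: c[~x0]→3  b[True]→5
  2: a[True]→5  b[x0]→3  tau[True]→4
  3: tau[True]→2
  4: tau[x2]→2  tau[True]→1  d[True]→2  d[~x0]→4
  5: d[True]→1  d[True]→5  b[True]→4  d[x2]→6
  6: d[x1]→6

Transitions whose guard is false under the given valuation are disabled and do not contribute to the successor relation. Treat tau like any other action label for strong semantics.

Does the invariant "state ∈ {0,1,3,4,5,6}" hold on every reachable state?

Answer: INVARIANT VIOLATED at state 2

Trace:
Inv-set: {0,1,3,4,5,6}
R = {0,1,2,3,4,5,6}
  0: safe
  1: safe
  2: VIOLATES
  3: safe
  4: safe
  5: safe
  6: safe
witness against invariant: b·tau → 2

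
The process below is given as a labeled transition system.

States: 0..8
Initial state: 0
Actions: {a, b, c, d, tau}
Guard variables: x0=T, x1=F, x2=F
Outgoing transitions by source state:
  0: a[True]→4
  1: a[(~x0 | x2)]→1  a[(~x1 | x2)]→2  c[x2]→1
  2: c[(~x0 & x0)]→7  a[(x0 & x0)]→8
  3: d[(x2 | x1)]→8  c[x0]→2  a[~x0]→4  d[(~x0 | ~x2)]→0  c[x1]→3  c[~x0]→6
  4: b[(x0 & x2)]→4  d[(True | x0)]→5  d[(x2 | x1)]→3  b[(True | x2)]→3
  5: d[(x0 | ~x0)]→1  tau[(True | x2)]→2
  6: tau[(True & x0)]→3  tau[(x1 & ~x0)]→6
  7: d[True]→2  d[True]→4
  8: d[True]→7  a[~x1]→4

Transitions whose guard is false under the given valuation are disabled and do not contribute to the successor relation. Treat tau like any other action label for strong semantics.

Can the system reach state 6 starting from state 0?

14 transition(s) survive guard evaluation.
L0 = {0}
L1 = {4}  cumulative {0,4}
L2 = {3,5}  cumulative {0,3,4,5}
L3 = {1,2}  cumulative {0,1,2,3,4,5}
L4 = {8}  cumulative {0,1,2,3,4,5,8}
L5 = {7}  cumulative {0,1,2,3,4,5,7,8}
R = {0,1,2,3,4,5,7,8}

Answer: UNREACHABLE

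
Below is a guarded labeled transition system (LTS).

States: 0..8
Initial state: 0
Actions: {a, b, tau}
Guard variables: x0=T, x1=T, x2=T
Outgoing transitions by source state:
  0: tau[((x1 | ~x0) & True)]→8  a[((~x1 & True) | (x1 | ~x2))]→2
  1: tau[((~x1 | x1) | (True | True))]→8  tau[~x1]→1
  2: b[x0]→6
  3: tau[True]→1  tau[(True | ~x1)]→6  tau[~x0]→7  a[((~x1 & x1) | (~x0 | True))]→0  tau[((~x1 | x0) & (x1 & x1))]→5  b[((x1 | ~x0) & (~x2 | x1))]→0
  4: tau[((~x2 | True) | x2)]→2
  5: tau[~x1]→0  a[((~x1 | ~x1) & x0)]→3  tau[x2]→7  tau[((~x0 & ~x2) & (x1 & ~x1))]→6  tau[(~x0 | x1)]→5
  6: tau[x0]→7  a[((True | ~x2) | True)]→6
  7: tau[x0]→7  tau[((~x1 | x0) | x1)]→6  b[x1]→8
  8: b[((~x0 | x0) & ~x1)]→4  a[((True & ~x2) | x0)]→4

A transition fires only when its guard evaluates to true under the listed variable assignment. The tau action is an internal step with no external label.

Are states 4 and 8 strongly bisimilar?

Answer: NOT BISIMILAR

Trace:
Compute ~ classes (split until stable):
  round 0: {{0,1,2,3,4,5,6,7,8}}
  round 1: {{0,6},{1,4,5},{2},{3},{7},{8}}
  round 2: {{0},{1},{2},{3},{4},{5},{6},{7},{8}}
Fixed point at round 3; 9 class(es).
4∈{4}, 8∈{8}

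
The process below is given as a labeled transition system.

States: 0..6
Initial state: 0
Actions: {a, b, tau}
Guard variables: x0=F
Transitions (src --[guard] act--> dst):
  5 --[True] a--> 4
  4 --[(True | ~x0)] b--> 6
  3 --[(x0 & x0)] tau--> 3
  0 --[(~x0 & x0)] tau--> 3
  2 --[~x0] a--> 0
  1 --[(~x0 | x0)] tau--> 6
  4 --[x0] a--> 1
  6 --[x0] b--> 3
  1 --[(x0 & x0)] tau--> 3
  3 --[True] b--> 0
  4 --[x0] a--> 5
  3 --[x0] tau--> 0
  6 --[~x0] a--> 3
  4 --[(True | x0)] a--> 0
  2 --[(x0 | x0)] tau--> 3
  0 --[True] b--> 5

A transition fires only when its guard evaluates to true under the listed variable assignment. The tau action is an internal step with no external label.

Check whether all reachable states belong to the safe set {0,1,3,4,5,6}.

Inv-set: {0,1,3,4,5,6}
Reachable = {0,3,4,5,6}
  0: ok
  3: ok
  4: ok
  5: ok
  6: ok

Answer: INVARIANT HOLDS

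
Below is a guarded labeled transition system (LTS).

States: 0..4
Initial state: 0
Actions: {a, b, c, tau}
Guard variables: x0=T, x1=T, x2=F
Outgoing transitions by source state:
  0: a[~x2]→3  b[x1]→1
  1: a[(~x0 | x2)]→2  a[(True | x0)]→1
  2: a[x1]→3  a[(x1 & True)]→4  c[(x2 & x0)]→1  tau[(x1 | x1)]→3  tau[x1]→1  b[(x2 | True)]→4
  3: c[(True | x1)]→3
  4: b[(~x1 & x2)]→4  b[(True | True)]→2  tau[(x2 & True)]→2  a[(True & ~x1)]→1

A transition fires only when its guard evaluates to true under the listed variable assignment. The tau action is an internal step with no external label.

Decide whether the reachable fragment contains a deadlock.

Answer: DEADLOCK-FREE

Analysis:
Reach set: {0,1,3}
  0: a→3  b→1  [2 out]
  1: a→1  [1 out]
  3: c→3  [1 out]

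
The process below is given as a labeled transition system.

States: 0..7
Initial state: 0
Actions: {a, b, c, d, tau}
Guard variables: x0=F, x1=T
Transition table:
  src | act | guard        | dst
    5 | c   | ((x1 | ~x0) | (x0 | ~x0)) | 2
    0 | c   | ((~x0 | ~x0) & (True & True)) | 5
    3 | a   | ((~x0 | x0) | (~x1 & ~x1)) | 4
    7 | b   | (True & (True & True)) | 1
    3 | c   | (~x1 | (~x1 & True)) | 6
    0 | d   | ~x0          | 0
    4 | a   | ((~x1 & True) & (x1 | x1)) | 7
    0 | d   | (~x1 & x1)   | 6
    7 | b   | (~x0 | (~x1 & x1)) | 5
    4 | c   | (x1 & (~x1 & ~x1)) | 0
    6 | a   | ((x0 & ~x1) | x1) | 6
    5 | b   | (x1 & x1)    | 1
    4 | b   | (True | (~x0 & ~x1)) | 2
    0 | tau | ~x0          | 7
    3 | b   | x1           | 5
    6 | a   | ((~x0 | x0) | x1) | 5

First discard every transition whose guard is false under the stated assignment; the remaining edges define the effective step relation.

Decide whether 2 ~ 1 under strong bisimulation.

Compute ~ classes (split until stable):
  round 0: {{0,1,2,3,4,5,6,7}}
  round 1: {{0},{1,2},{3},{4,7},{5},{6}}
  round 2: {{0},{1,2},{3},{4},{5},{6},{7}}
Fixed point at round 3; 7 class(es).
[2]={1,2}  [1]={1,2}

Answer: BISIMILAR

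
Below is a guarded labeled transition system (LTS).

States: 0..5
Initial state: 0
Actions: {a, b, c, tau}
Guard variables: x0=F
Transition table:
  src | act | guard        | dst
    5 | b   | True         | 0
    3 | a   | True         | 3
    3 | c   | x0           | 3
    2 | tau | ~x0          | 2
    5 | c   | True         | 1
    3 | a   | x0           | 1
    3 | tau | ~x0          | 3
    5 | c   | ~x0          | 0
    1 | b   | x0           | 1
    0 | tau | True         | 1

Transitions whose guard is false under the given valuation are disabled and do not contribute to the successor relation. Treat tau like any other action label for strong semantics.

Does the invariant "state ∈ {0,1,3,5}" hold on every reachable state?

Inv-set: {0,1,3,5}
Reach set: {0,1}
  0: ✓
  1: ✓

Answer: INVARIANT HOLDS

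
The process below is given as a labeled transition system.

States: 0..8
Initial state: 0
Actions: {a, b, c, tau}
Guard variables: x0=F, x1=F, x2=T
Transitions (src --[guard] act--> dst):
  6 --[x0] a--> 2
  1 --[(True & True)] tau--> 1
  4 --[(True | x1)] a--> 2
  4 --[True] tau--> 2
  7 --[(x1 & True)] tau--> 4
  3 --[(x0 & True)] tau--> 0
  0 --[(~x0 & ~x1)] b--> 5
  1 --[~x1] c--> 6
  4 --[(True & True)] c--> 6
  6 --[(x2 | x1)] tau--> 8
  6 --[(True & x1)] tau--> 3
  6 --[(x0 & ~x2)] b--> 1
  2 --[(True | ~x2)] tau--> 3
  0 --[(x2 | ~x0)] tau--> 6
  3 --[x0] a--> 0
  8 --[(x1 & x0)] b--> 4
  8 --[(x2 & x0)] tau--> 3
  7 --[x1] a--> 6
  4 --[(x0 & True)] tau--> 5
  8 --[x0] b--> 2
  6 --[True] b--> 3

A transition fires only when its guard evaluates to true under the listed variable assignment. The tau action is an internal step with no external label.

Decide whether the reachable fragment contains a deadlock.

Reach set: {0,3,5,6,8}
  0: b→5  tau→6  [deg 2]
  3: ∅  [STUCK]
  5: ∅  [STUCK]
  6: b→3  tau→8  [deg 2]
  8: ∅  [STUCK]
trace reaching 3: tau·b

Answer: DEADLOCK at state 3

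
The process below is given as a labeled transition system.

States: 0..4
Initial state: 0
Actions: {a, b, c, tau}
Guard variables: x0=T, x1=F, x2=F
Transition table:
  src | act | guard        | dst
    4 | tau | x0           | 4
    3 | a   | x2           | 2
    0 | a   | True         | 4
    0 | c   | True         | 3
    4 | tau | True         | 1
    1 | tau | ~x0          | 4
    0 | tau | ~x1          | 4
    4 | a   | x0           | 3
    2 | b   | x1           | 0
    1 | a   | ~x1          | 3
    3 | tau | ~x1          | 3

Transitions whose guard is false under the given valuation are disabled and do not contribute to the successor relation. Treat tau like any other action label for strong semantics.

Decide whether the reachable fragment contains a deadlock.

Answer: DEADLOCK-FREE

Working:
R = {0,1,3,4}
  0: a→4  c→3  tau→4  [3 out]
  1: a→3  [1 out]
  3: tau→3  [1 out]
  4: a→3  tau→1  tau→4  [3 out]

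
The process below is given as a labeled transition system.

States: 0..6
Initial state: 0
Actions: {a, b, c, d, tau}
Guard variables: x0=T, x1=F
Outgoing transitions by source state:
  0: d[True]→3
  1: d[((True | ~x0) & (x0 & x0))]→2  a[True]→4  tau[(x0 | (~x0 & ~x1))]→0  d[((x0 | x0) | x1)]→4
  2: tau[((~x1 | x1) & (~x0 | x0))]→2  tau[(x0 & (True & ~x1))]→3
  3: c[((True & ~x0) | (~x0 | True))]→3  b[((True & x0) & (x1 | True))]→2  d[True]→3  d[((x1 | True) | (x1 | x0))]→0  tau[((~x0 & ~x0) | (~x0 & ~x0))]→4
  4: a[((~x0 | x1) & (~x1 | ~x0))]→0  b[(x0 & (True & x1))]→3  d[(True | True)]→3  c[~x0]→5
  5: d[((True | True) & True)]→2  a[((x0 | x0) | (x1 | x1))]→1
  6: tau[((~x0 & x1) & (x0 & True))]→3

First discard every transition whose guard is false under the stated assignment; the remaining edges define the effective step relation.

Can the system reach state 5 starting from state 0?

After dropping false guards: 14 live edges.
Layer 0: {0}
Layer 1: {3}  cumulative {0,3}
Layer 2: {2}  cumulative {0,2,3}
Reach set: {0,2,3}

Answer: UNREACHABLE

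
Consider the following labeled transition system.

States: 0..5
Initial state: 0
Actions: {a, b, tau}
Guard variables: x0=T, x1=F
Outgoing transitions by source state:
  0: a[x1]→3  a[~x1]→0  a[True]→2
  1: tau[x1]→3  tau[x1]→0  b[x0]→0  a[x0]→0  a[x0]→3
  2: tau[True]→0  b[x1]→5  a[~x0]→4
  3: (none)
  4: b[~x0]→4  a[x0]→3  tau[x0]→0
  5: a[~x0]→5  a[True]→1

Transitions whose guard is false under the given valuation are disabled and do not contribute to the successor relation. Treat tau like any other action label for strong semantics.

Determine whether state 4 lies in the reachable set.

Guard filter leaves 9 enabled edge(s).
L0 = {0}
L1 = {2}  total {0,2}
Reachable = {0,2}

Answer: UNREACHABLE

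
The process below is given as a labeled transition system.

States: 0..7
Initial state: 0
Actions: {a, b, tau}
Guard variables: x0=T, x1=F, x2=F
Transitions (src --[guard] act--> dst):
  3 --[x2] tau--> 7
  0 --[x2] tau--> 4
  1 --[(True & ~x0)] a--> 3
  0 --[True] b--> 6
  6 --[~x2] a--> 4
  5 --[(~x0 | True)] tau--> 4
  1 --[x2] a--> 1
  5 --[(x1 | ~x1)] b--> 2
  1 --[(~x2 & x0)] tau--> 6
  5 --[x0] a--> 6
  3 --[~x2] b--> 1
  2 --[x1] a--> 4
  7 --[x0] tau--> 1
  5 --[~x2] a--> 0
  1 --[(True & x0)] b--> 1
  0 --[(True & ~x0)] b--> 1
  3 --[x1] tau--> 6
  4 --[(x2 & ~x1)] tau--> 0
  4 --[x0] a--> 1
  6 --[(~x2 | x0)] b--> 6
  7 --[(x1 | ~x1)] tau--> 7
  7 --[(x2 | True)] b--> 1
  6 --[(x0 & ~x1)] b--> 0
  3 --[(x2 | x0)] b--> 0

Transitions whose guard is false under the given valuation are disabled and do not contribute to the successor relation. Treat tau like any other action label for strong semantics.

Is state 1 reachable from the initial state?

Answer: REACHABLE

Trace:
After dropping false guards: 16 live edges.
Layer 0: {0}
Layer 1: {6}  now seen {0,6}
Layer 2: {4}  now seen {0,4,6}
Layer 3: {1}  now seen {0,1,4,6}
Reachable = {0,1,4,6}
Path to 1: b·a·a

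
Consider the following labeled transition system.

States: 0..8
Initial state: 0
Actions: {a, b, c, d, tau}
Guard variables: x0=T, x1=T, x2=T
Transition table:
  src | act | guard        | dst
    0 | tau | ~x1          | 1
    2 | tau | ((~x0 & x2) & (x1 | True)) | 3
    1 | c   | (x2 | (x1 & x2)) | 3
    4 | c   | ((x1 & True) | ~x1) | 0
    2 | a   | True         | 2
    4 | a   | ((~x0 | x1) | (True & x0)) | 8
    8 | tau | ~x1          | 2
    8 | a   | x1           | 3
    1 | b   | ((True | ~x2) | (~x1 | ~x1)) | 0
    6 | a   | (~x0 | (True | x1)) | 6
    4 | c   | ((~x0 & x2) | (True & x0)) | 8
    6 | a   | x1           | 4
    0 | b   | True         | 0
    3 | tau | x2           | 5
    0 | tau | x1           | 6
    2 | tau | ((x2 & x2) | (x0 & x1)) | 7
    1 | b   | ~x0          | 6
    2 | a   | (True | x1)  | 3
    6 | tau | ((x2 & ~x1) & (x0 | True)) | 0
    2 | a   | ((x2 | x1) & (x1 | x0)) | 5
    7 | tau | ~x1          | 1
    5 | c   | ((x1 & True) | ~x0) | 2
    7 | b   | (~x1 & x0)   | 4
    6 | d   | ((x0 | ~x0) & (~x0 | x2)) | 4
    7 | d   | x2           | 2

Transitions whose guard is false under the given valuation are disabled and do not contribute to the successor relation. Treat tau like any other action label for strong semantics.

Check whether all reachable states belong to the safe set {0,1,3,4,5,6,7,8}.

Answer: INVARIANT VIOLATED at state 2

Trace:
Safe = {0,1,3,4,5,6,7,8}
Reach set: {0,2,3,4,5,6,7,8}
  0: safe
  2: ✗ unsafe
  3: safe
  4: safe
  5: safe
  6: safe
  7: safe
  8: safe
witness against invariant: tau·a·c·a·tau·c → 2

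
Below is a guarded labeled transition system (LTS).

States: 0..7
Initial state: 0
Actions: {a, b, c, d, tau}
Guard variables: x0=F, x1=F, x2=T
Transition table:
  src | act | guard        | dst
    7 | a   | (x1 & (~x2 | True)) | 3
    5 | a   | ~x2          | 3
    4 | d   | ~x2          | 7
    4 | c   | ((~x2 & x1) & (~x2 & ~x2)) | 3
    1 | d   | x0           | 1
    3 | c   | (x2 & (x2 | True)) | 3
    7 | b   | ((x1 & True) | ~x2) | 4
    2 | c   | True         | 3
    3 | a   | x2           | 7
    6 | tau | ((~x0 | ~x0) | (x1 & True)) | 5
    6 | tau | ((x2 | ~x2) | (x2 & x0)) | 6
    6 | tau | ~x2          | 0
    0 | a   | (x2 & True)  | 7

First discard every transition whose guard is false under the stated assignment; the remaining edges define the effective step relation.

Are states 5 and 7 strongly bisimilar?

Bisimulation quotient by refinement:
  π0 = {{0,1,2,3,4,5,6,7}}
  π1 = {{0},{1,4,5,7},{2},{3},{6}}
5 equivalence class(es) (converged in 2)
[5]={1,4,5,7}  [7]={1,4,5,7}

Answer: BISIMILAR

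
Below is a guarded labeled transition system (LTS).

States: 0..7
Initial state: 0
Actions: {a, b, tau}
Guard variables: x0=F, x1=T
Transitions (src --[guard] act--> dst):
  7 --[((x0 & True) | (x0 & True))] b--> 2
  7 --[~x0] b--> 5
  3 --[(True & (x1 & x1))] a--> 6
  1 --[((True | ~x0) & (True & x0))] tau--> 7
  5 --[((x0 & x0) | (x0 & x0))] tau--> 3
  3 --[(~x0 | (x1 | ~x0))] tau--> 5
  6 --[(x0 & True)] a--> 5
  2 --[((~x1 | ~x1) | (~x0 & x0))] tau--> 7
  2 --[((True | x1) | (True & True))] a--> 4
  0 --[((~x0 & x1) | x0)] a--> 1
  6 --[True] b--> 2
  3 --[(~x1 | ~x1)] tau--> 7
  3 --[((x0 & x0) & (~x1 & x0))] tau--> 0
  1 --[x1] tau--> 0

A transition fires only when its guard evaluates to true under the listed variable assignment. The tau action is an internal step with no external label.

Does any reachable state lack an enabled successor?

Reach set: {0,1}
  0: a→1  [1 exit(s)]
  1: tau→0  [1 exit(s)]

Answer: DEADLOCK-FREE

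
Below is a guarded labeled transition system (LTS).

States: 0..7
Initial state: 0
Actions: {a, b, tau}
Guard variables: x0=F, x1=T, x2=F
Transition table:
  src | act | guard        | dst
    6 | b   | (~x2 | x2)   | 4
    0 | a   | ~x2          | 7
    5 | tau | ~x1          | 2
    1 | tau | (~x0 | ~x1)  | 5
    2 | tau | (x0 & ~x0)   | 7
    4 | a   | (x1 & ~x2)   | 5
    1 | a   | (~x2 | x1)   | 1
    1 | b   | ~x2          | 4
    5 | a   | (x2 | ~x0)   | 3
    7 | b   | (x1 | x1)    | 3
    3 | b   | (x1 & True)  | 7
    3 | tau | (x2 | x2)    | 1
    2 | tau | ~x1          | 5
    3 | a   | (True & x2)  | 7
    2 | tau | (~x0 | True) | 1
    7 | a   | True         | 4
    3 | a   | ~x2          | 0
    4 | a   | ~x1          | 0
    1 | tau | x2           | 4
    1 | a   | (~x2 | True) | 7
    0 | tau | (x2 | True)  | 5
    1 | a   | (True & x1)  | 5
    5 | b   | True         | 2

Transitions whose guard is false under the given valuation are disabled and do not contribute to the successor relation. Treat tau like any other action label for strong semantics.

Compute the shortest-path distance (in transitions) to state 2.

BFS to 2:
  L0 = {0}
  L1 = {5,7}
  L2 = {2,3,4}
2 enters at depth 2; path tau·b

Answer: 2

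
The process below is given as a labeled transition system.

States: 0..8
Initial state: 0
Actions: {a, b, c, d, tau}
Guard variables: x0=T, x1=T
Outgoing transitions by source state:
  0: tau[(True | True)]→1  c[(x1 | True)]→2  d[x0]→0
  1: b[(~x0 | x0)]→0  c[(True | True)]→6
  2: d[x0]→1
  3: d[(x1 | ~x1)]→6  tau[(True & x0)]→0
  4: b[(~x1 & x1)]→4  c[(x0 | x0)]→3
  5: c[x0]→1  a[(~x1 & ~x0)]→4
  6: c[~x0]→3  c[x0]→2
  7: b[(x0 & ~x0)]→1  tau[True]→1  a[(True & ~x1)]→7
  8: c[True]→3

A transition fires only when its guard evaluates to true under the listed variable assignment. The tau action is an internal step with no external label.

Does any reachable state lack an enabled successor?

Reach set: {0,1,2,6}
  0: c→2  d→0  tau→1  [deg 3]
  1: b→0  c→6  [deg 2]
  2: d→1  [deg 1]
  6: c→2  [deg 1]

Answer: DEADLOCK-FREE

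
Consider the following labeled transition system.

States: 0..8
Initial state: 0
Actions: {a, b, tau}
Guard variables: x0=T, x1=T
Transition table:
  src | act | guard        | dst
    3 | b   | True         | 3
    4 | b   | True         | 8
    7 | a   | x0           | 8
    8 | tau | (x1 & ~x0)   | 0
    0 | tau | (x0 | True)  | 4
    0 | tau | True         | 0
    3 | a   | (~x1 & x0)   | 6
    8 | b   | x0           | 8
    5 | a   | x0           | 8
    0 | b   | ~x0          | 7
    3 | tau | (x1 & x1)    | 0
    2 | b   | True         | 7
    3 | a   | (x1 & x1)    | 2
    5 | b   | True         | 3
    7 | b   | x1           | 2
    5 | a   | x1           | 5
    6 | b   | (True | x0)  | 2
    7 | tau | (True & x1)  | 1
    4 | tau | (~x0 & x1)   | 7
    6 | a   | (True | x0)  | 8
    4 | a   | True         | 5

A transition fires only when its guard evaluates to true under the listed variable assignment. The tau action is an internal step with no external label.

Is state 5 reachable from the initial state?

Guard filter leaves 17 enabled edge(s).
depth 0: {0}
depth 1: {4}  now seen {0,4}
depth 2: {5,8}  now seen {0,4,5,8}
depth 3: {3}  now seen {0,3,4,5,8}
depth 4: {2}  now seen {0,2,3,4,5,8}
depth 5: {7}  now seen {0,2,3,4,5,7,8}
depth 6: {1}  now seen {0,1,2,3,4,5,7,8}
Reach set: {0,1,2,3,4,5,7,8}
trace reaching 5: tau·a

Answer: REACHABLE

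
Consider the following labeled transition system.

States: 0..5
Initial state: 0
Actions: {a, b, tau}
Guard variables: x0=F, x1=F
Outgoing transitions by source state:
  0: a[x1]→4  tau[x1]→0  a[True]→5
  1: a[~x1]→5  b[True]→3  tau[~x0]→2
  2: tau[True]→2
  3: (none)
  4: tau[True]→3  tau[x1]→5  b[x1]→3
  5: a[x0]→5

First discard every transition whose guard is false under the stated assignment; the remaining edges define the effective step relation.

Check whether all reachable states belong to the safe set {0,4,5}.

Inv-set: {0,4,5}
R = {0,5}
  0: safe
  5: safe

Answer: INVARIANT HOLDS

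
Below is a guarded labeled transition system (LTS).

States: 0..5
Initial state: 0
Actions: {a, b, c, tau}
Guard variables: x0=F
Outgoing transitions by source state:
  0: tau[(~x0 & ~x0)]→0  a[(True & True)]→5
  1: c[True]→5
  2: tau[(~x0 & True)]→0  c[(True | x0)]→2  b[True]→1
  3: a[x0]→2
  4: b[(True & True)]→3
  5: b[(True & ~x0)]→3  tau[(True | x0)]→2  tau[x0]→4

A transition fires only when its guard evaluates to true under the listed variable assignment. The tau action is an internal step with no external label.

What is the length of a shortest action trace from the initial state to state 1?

Layered search for 1:
  L0 = {0}
  L1 = {5}
  L2 = {2,3}
  L3 = {1}
first hit 1 at d=3 via a·tau·b

Answer: 3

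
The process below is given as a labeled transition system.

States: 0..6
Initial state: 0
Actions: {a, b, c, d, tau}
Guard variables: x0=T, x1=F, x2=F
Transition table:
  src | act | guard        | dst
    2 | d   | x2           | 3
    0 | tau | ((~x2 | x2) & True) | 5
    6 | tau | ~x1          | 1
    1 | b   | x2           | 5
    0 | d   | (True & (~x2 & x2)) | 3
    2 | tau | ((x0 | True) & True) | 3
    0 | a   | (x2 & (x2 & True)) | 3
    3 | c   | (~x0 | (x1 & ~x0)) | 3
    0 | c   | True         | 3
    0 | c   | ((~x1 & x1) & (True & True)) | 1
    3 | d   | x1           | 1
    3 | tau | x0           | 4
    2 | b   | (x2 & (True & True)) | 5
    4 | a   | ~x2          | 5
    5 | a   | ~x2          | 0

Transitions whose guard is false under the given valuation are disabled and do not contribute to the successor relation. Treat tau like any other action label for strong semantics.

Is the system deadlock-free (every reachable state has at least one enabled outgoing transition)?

R = {0,3,4,5}
  0: c→3  tau→5  [2 out]
  3: tau→4  [1 out]
  4: a→5  [1 out]
  5: a→0  [1 out]

Answer: DEADLOCK-FREE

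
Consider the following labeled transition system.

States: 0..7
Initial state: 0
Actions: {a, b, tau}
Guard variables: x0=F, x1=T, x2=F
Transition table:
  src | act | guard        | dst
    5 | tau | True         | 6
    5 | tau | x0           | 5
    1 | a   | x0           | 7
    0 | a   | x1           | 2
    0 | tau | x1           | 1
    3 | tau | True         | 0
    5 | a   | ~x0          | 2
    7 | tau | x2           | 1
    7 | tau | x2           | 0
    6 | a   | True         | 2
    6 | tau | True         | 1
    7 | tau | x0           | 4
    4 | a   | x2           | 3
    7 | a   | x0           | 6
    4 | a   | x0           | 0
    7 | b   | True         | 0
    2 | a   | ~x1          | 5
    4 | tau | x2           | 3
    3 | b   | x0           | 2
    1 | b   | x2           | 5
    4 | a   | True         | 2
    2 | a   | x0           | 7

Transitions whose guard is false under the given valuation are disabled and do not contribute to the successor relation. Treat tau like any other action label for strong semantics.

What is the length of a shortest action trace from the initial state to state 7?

Breadth-first toward 7:
  Layer 0: {0}
  Layer 1: {1,2}
7 never appears.

Answer: UNREACHABLE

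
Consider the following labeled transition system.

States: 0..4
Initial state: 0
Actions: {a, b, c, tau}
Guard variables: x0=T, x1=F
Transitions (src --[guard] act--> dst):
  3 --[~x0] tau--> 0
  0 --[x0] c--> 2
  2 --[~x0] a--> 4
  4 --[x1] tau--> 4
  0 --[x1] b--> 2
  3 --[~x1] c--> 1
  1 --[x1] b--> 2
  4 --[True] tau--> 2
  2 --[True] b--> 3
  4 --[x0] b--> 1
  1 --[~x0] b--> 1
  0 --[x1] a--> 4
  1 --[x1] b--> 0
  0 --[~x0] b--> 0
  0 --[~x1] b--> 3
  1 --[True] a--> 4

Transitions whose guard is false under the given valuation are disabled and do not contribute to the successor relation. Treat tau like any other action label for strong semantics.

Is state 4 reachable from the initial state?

Answer: REACHABLE

Working:
7 transition(s) survive guard evaluation.
L0 = {0}
L1 = {2,3}  now seen {0,2,3}
L2 = {1}  now seen {0,1,2,3}
L3 = {4}  now seen {0,1,2,3,4}
R = {0,1,2,3,4}
witness 4: b·c·a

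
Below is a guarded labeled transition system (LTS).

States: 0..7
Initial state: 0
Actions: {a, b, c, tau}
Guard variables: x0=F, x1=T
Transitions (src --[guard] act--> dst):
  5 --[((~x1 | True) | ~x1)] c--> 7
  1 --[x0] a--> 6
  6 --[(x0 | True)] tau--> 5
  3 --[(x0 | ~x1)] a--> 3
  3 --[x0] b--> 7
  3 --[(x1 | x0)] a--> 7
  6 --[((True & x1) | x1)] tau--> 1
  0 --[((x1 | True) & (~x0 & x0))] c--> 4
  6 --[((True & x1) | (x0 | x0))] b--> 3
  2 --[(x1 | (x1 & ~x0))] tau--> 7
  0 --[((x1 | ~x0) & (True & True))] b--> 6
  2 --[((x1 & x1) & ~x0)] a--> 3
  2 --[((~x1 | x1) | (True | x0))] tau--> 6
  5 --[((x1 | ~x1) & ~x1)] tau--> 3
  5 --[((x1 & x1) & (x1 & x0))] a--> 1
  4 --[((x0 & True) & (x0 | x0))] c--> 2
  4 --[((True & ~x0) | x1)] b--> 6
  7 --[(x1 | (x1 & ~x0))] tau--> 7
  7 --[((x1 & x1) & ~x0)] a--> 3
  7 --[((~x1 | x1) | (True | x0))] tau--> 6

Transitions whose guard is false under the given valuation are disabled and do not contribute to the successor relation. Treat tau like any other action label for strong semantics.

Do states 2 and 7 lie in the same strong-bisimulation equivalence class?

Refine partition for ~:
  round 0: {{0,1,2,3,4,5,6,7}}
  round 1: {{0,4},{1},{2,7},{3},{5},{6}}
6 equivalence class(es) (converged in 2)
[2]={2,7}  [7]={2,7}

Answer: BISIMILAR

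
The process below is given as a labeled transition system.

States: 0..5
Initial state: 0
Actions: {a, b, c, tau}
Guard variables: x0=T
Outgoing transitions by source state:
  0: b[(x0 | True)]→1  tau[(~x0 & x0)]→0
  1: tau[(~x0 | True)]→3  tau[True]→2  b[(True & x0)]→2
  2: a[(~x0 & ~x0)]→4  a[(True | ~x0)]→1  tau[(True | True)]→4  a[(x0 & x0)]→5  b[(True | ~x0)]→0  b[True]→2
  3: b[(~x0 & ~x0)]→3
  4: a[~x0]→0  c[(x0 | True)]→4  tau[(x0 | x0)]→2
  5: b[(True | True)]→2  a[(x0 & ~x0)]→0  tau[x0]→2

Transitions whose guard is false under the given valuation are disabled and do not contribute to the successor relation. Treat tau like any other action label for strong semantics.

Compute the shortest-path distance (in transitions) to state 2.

BFS to 2:
  Layer 0: {0}
  Layer 1: {1}
  Layer 2: {2,3}
2 enters at depth 2; path b·b

Answer: 2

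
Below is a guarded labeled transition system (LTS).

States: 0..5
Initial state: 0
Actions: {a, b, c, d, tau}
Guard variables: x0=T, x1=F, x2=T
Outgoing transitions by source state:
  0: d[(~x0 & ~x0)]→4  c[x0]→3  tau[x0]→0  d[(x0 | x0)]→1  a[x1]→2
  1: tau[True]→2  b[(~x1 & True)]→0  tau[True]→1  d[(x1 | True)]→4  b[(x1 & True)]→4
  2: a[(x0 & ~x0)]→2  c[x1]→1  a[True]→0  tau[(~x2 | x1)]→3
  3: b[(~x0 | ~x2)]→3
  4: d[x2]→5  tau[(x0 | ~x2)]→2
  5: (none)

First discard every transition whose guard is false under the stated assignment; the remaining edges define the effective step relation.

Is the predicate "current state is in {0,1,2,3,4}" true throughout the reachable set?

Answer: INVARIANT VIOLATED at state 5

Trace:
Inv-set: {0,1,2,3,4}
R = {0,1,2,3,4,5}
  0: safe
  1: safe
  2: safe
  3: safe
  4: safe
  5: ✗ unsafe
witness against invariant: d·d·d → 5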